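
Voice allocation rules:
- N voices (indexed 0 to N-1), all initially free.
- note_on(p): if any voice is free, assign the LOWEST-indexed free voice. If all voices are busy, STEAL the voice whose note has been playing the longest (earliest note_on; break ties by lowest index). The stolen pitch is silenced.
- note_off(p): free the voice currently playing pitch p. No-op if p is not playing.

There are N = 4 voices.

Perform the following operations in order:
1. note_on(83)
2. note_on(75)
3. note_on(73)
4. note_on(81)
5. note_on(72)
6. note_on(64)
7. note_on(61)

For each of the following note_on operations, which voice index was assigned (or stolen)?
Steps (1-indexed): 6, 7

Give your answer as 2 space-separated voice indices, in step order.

Op 1: note_on(83): voice 0 is free -> assigned | voices=[83 - - -]
Op 2: note_on(75): voice 1 is free -> assigned | voices=[83 75 - -]
Op 3: note_on(73): voice 2 is free -> assigned | voices=[83 75 73 -]
Op 4: note_on(81): voice 3 is free -> assigned | voices=[83 75 73 81]
Op 5: note_on(72): all voices busy, STEAL voice 0 (pitch 83, oldest) -> assign | voices=[72 75 73 81]
Op 6: note_on(64): all voices busy, STEAL voice 1 (pitch 75, oldest) -> assign | voices=[72 64 73 81]
Op 7: note_on(61): all voices busy, STEAL voice 2 (pitch 73, oldest) -> assign | voices=[72 64 61 81]

Answer: 1 2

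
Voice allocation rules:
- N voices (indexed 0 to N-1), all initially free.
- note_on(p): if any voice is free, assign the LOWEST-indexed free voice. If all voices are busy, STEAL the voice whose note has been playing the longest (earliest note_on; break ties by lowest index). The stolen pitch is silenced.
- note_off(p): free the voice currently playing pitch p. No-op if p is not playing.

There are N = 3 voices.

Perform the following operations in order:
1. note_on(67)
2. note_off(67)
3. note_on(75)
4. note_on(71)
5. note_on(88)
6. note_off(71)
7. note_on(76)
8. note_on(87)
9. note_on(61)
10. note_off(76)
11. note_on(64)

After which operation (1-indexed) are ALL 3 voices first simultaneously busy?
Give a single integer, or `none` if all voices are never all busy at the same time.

Answer: 5

Derivation:
Op 1: note_on(67): voice 0 is free -> assigned | voices=[67 - -]
Op 2: note_off(67): free voice 0 | voices=[- - -]
Op 3: note_on(75): voice 0 is free -> assigned | voices=[75 - -]
Op 4: note_on(71): voice 1 is free -> assigned | voices=[75 71 -]
Op 5: note_on(88): voice 2 is free -> assigned | voices=[75 71 88]
Op 6: note_off(71): free voice 1 | voices=[75 - 88]
Op 7: note_on(76): voice 1 is free -> assigned | voices=[75 76 88]
Op 8: note_on(87): all voices busy, STEAL voice 0 (pitch 75, oldest) -> assign | voices=[87 76 88]
Op 9: note_on(61): all voices busy, STEAL voice 2 (pitch 88, oldest) -> assign | voices=[87 76 61]
Op 10: note_off(76): free voice 1 | voices=[87 - 61]
Op 11: note_on(64): voice 1 is free -> assigned | voices=[87 64 61]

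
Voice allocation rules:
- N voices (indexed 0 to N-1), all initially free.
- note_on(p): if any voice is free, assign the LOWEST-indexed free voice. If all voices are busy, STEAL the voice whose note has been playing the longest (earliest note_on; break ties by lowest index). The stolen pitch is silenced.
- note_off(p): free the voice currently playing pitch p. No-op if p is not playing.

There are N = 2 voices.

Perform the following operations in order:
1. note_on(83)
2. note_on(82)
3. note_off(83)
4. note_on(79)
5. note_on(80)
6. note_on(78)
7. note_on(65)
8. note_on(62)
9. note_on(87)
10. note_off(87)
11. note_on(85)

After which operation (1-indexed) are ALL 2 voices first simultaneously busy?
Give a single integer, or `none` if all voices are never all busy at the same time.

Answer: 2

Derivation:
Op 1: note_on(83): voice 0 is free -> assigned | voices=[83 -]
Op 2: note_on(82): voice 1 is free -> assigned | voices=[83 82]
Op 3: note_off(83): free voice 0 | voices=[- 82]
Op 4: note_on(79): voice 0 is free -> assigned | voices=[79 82]
Op 5: note_on(80): all voices busy, STEAL voice 1 (pitch 82, oldest) -> assign | voices=[79 80]
Op 6: note_on(78): all voices busy, STEAL voice 0 (pitch 79, oldest) -> assign | voices=[78 80]
Op 7: note_on(65): all voices busy, STEAL voice 1 (pitch 80, oldest) -> assign | voices=[78 65]
Op 8: note_on(62): all voices busy, STEAL voice 0 (pitch 78, oldest) -> assign | voices=[62 65]
Op 9: note_on(87): all voices busy, STEAL voice 1 (pitch 65, oldest) -> assign | voices=[62 87]
Op 10: note_off(87): free voice 1 | voices=[62 -]
Op 11: note_on(85): voice 1 is free -> assigned | voices=[62 85]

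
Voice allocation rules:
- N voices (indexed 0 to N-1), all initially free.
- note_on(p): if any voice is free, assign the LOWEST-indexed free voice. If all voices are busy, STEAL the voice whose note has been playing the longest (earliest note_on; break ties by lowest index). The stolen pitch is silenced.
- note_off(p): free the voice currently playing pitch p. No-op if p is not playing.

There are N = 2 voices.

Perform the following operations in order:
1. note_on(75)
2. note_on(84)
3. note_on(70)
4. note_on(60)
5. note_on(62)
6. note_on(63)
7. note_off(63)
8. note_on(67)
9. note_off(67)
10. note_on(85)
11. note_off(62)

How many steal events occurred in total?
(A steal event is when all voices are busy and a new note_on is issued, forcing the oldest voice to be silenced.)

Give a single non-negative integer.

Answer: 4

Derivation:
Op 1: note_on(75): voice 0 is free -> assigned | voices=[75 -]
Op 2: note_on(84): voice 1 is free -> assigned | voices=[75 84]
Op 3: note_on(70): all voices busy, STEAL voice 0 (pitch 75, oldest) -> assign | voices=[70 84]
Op 4: note_on(60): all voices busy, STEAL voice 1 (pitch 84, oldest) -> assign | voices=[70 60]
Op 5: note_on(62): all voices busy, STEAL voice 0 (pitch 70, oldest) -> assign | voices=[62 60]
Op 6: note_on(63): all voices busy, STEAL voice 1 (pitch 60, oldest) -> assign | voices=[62 63]
Op 7: note_off(63): free voice 1 | voices=[62 -]
Op 8: note_on(67): voice 1 is free -> assigned | voices=[62 67]
Op 9: note_off(67): free voice 1 | voices=[62 -]
Op 10: note_on(85): voice 1 is free -> assigned | voices=[62 85]
Op 11: note_off(62): free voice 0 | voices=[- 85]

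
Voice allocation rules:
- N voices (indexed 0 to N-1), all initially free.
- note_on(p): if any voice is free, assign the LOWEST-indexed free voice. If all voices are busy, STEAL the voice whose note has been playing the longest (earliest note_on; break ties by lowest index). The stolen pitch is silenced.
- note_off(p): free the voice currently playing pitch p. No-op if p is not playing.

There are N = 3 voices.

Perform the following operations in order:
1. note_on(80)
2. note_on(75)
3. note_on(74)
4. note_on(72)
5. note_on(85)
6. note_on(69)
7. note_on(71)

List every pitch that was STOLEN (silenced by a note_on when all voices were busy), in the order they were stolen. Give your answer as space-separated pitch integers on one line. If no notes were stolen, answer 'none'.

Op 1: note_on(80): voice 0 is free -> assigned | voices=[80 - -]
Op 2: note_on(75): voice 1 is free -> assigned | voices=[80 75 -]
Op 3: note_on(74): voice 2 is free -> assigned | voices=[80 75 74]
Op 4: note_on(72): all voices busy, STEAL voice 0 (pitch 80, oldest) -> assign | voices=[72 75 74]
Op 5: note_on(85): all voices busy, STEAL voice 1 (pitch 75, oldest) -> assign | voices=[72 85 74]
Op 6: note_on(69): all voices busy, STEAL voice 2 (pitch 74, oldest) -> assign | voices=[72 85 69]
Op 7: note_on(71): all voices busy, STEAL voice 0 (pitch 72, oldest) -> assign | voices=[71 85 69]

Answer: 80 75 74 72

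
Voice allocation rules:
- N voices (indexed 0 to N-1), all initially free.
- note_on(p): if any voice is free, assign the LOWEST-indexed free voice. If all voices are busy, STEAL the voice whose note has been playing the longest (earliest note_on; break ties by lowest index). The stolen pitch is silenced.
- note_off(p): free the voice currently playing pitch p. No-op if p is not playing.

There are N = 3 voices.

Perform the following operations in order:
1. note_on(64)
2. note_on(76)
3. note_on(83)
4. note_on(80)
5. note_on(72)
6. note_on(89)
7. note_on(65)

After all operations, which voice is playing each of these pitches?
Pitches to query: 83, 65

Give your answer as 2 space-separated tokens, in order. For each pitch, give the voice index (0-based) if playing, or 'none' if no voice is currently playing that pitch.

Answer: none 0

Derivation:
Op 1: note_on(64): voice 0 is free -> assigned | voices=[64 - -]
Op 2: note_on(76): voice 1 is free -> assigned | voices=[64 76 -]
Op 3: note_on(83): voice 2 is free -> assigned | voices=[64 76 83]
Op 4: note_on(80): all voices busy, STEAL voice 0 (pitch 64, oldest) -> assign | voices=[80 76 83]
Op 5: note_on(72): all voices busy, STEAL voice 1 (pitch 76, oldest) -> assign | voices=[80 72 83]
Op 6: note_on(89): all voices busy, STEAL voice 2 (pitch 83, oldest) -> assign | voices=[80 72 89]
Op 7: note_on(65): all voices busy, STEAL voice 0 (pitch 80, oldest) -> assign | voices=[65 72 89]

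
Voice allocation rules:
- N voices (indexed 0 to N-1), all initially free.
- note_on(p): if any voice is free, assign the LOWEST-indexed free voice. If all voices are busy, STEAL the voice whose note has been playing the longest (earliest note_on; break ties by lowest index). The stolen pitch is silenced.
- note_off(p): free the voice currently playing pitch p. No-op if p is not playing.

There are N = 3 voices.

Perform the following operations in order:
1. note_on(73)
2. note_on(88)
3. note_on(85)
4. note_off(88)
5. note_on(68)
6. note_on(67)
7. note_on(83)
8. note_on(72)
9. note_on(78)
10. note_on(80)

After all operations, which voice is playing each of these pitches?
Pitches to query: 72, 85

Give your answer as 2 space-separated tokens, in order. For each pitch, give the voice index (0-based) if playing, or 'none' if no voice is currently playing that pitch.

Answer: 1 none

Derivation:
Op 1: note_on(73): voice 0 is free -> assigned | voices=[73 - -]
Op 2: note_on(88): voice 1 is free -> assigned | voices=[73 88 -]
Op 3: note_on(85): voice 2 is free -> assigned | voices=[73 88 85]
Op 4: note_off(88): free voice 1 | voices=[73 - 85]
Op 5: note_on(68): voice 1 is free -> assigned | voices=[73 68 85]
Op 6: note_on(67): all voices busy, STEAL voice 0 (pitch 73, oldest) -> assign | voices=[67 68 85]
Op 7: note_on(83): all voices busy, STEAL voice 2 (pitch 85, oldest) -> assign | voices=[67 68 83]
Op 8: note_on(72): all voices busy, STEAL voice 1 (pitch 68, oldest) -> assign | voices=[67 72 83]
Op 9: note_on(78): all voices busy, STEAL voice 0 (pitch 67, oldest) -> assign | voices=[78 72 83]
Op 10: note_on(80): all voices busy, STEAL voice 2 (pitch 83, oldest) -> assign | voices=[78 72 80]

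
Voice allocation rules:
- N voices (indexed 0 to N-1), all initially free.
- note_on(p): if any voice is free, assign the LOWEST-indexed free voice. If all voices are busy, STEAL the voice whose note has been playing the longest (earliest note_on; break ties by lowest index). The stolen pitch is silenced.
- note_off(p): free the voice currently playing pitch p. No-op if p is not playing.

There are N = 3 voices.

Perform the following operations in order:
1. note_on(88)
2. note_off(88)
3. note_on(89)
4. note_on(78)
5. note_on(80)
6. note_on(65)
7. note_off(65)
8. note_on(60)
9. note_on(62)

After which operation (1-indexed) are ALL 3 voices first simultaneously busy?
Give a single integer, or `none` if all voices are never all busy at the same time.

Answer: 5

Derivation:
Op 1: note_on(88): voice 0 is free -> assigned | voices=[88 - -]
Op 2: note_off(88): free voice 0 | voices=[- - -]
Op 3: note_on(89): voice 0 is free -> assigned | voices=[89 - -]
Op 4: note_on(78): voice 1 is free -> assigned | voices=[89 78 -]
Op 5: note_on(80): voice 2 is free -> assigned | voices=[89 78 80]
Op 6: note_on(65): all voices busy, STEAL voice 0 (pitch 89, oldest) -> assign | voices=[65 78 80]
Op 7: note_off(65): free voice 0 | voices=[- 78 80]
Op 8: note_on(60): voice 0 is free -> assigned | voices=[60 78 80]
Op 9: note_on(62): all voices busy, STEAL voice 1 (pitch 78, oldest) -> assign | voices=[60 62 80]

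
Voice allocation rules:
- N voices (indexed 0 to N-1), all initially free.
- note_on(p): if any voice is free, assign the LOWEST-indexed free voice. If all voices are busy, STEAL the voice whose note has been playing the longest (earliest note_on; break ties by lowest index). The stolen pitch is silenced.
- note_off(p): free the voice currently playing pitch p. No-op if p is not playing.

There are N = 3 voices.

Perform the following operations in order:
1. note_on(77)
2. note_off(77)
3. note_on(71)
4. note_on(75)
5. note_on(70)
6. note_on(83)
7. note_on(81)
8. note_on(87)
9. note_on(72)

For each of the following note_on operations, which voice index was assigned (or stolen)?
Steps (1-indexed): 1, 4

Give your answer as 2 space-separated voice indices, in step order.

Op 1: note_on(77): voice 0 is free -> assigned | voices=[77 - -]
Op 2: note_off(77): free voice 0 | voices=[- - -]
Op 3: note_on(71): voice 0 is free -> assigned | voices=[71 - -]
Op 4: note_on(75): voice 1 is free -> assigned | voices=[71 75 -]
Op 5: note_on(70): voice 2 is free -> assigned | voices=[71 75 70]
Op 6: note_on(83): all voices busy, STEAL voice 0 (pitch 71, oldest) -> assign | voices=[83 75 70]
Op 7: note_on(81): all voices busy, STEAL voice 1 (pitch 75, oldest) -> assign | voices=[83 81 70]
Op 8: note_on(87): all voices busy, STEAL voice 2 (pitch 70, oldest) -> assign | voices=[83 81 87]
Op 9: note_on(72): all voices busy, STEAL voice 0 (pitch 83, oldest) -> assign | voices=[72 81 87]

Answer: 0 1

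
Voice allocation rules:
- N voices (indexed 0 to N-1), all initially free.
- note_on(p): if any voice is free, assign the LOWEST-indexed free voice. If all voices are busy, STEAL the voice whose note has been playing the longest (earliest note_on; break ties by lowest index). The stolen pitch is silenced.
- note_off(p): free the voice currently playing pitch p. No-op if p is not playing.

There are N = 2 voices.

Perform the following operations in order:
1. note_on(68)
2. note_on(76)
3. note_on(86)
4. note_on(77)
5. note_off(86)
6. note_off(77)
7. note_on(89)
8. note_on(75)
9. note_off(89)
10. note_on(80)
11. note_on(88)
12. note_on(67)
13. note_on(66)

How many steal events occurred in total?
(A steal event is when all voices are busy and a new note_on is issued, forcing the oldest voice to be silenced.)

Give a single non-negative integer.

Op 1: note_on(68): voice 0 is free -> assigned | voices=[68 -]
Op 2: note_on(76): voice 1 is free -> assigned | voices=[68 76]
Op 3: note_on(86): all voices busy, STEAL voice 0 (pitch 68, oldest) -> assign | voices=[86 76]
Op 4: note_on(77): all voices busy, STEAL voice 1 (pitch 76, oldest) -> assign | voices=[86 77]
Op 5: note_off(86): free voice 0 | voices=[- 77]
Op 6: note_off(77): free voice 1 | voices=[- -]
Op 7: note_on(89): voice 0 is free -> assigned | voices=[89 -]
Op 8: note_on(75): voice 1 is free -> assigned | voices=[89 75]
Op 9: note_off(89): free voice 0 | voices=[- 75]
Op 10: note_on(80): voice 0 is free -> assigned | voices=[80 75]
Op 11: note_on(88): all voices busy, STEAL voice 1 (pitch 75, oldest) -> assign | voices=[80 88]
Op 12: note_on(67): all voices busy, STEAL voice 0 (pitch 80, oldest) -> assign | voices=[67 88]
Op 13: note_on(66): all voices busy, STEAL voice 1 (pitch 88, oldest) -> assign | voices=[67 66]

Answer: 5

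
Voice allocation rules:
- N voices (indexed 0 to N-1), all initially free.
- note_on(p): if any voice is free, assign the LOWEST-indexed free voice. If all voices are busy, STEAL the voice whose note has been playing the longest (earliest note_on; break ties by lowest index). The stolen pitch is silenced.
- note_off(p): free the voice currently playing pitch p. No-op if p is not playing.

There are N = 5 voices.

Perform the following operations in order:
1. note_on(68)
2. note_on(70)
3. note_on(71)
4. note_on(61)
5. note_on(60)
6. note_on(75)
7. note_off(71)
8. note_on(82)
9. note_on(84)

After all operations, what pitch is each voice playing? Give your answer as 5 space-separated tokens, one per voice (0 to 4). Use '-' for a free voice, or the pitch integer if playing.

Op 1: note_on(68): voice 0 is free -> assigned | voices=[68 - - - -]
Op 2: note_on(70): voice 1 is free -> assigned | voices=[68 70 - - -]
Op 3: note_on(71): voice 2 is free -> assigned | voices=[68 70 71 - -]
Op 4: note_on(61): voice 3 is free -> assigned | voices=[68 70 71 61 -]
Op 5: note_on(60): voice 4 is free -> assigned | voices=[68 70 71 61 60]
Op 6: note_on(75): all voices busy, STEAL voice 0 (pitch 68, oldest) -> assign | voices=[75 70 71 61 60]
Op 7: note_off(71): free voice 2 | voices=[75 70 - 61 60]
Op 8: note_on(82): voice 2 is free -> assigned | voices=[75 70 82 61 60]
Op 9: note_on(84): all voices busy, STEAL voice 1 (pitch 70, oldest) -> assign | voices=[75 84 82 61 60]

Answer: 75 84 82 61 60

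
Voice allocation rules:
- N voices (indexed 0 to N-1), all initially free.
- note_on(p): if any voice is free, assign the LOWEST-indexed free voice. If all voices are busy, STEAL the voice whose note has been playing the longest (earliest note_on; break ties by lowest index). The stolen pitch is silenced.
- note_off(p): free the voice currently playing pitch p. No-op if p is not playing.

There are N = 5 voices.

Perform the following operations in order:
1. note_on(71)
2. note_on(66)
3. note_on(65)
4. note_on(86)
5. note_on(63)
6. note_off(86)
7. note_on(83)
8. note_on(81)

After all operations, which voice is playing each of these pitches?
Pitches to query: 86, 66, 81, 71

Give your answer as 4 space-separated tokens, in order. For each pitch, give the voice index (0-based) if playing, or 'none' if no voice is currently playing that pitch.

Answer: none 1 0 none

Derivation:
Op 1: note_on(71): voice 0 is free -> assigned | voices=[71 - - - -]
Op 2: note_on(66): voice 1 is free -> assigned | voices=[71 66 - - -]
Op 3: note_on(65): voice 2 is free -> assigned | voices=[71 66 65 - -]
Op 4: note_on(86): voice 3 is free -> assigned | voices=[71 66 65 86 -]
Op 5: note_on(63): voice 4 is free -> assigned | voices=[71 66 65 86 63]
Op 6: note_off(86): free voice 3 | voices=[71 66 65 - 63]
Op 7: note_on(83): voice 3 is free -> assigned | voices=[71 66 65 83 63]
Op 8: note_on(81): all voices busy, STEAL voice 0 (pitch 71, oldest) -> assign | voices=[81 66 65 83 63]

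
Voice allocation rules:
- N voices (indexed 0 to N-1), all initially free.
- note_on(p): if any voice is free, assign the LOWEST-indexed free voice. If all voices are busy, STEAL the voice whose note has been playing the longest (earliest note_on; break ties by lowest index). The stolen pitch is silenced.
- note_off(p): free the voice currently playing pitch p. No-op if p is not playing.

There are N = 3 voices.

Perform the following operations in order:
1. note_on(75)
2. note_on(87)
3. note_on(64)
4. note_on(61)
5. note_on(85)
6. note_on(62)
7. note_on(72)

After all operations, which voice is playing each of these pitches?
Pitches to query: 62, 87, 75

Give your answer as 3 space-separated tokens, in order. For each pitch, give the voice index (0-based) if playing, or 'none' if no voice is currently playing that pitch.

Answer: 2 none none

Derivation:
Op 1: note_on(75): voice 0 is free -> assigned | voices=[75 - -]
Op 2: note_on(87): voice 1 is free -> assigned | voices=[75 87 -]
Op 3: note_on(64): voice 2 is free -> assigned | voices=[75 87 64]
Op 4: note_on(61): all voices busy, STEAL voice 0 (pitch 75, oldest) -> assign | voices=[61 87 64]
Op 5: note_on(85): all voices busy, STEAL voice 1 (pitch 87, oldest) -> assign | voices=[61 85 64]
Op 6: note_on(62): all voices busy, STEAL voice 2 (pitch 64, oldest) -> assign | voices=[61 85 62]
Op 7: note_on(72): all voices busy, STEAL voice 0 (pitch 61, oldest) -> assign | voices=[72 85 62]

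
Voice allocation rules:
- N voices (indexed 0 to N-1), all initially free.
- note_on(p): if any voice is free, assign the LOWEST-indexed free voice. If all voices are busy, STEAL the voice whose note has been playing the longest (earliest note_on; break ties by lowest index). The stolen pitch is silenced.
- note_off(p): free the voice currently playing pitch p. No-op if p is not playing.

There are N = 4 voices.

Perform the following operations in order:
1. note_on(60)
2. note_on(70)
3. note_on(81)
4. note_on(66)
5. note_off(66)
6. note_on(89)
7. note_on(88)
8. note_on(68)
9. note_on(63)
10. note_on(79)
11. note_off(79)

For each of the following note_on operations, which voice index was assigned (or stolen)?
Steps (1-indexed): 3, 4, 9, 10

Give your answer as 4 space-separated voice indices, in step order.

Answer: 2 3 2 3

Derivation:
Op 1: note_on(60): voice 0 is free -> assigned | voices=[60 - - -]
Op 2: note_on(70): voice 1 is free -> assigned | voices=[60 70 - -]
Op 3: note_on(81): voice 2 is free -> assigned | voices=[60 70 81 -]
Op 4: note_on(66): voice 3 is free -> assigned | voices=[60 70 81 66]
Op 5: note_off(66): free voice 3 | voices=[60 70 81 -]
Op 6: note_on(89): voice 3 is free -> assigned | voices=[60 70 81 89]
Op 7: note_on(88): all voices busy, STEAL voice 0 (pitch 60, oldest) -> assign | voices=[88 70 81 89]
Op 8: note_on(68): all voices busy, STEAL voice 1 (pitch 70, oldest) -> assign | voices=[88 68 81 89]
Op 9: note_on(63): all voices busy, STEAL voice 2 (pitch 81, oldest) -> assign | voices=[88 68 63 89]
Op 10: note_on(79): all voices busy, STEAL voice 3 (pitch 89, oldest) -> assign | voices=[88 68 63 79]
Op 11: note_off(79): free voice 3 | voices=[88 68 63 -]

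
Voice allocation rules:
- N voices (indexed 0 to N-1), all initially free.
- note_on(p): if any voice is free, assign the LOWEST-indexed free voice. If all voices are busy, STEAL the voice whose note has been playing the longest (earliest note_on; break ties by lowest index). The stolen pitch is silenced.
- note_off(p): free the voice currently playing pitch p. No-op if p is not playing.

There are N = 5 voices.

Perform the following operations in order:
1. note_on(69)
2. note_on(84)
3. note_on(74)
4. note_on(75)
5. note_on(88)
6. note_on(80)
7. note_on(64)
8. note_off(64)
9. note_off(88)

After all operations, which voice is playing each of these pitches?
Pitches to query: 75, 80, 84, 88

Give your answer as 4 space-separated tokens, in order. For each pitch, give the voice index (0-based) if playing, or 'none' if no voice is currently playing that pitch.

Answer: 3 0 none none

Derivation:
Op 1: note_on(69): voice 0 is free -> assigned | voices=[69 - - - -]
Op 2: note_on(84): voice 1 is free -> assigned | voices=[69 84 - - -]
Op 3: note_on(74): voice 2 is free -> assigned | voices=[69 84 74 - -]
Op 4: note_on(75): voice 3 is free -> assigned | voices=[69 84 74 75 -]
Op 5: note_on(88): voice 4 is free -> assigned | voices=[69 84 74 75 88]
Op 6: note_on(80): all voices busy, STEAL voice 0 (pitch 69, oldest) -> assign | voices=[80 84 74 75 88]
Op 7: note_on(64): all voices busy, STEAL voice 1 (pitch 84, oldest) -> assign | voices=[80 64 74 75 88]
Op 8: note_off(64): free voice 1 | voices=[80 - 74 75 88]
Op 9: note_off(88): free voice 4 | voices=[80 - 74 75 -]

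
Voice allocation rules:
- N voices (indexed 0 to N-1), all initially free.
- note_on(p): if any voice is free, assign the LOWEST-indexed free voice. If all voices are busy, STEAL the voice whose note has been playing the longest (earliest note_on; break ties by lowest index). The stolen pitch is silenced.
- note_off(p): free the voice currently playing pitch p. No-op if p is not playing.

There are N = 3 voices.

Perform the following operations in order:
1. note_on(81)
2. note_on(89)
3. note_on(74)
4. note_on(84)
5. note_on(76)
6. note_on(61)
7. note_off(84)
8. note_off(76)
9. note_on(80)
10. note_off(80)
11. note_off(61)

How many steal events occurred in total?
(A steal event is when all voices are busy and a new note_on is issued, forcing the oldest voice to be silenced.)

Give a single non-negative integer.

Op 1: note_on(81): voice 0 is free -> assigned | voices=[81 - -]
Op 2: note_on(89): voice 1 is free -> assigned | voices=[81 89 -]
Op 3: note_on(74): voice 2 is free -> assigned | voices=[81 89 74]
Op 4: note_on(84): all voices busy, STEAL voice 0 (pitch 81, oldest) -> assign | voices=[84 89 74]
Op 5: note_on(76): all voices busy, STEAL voice 1 (pitch 89, oldest) -> assign | voices=[84 76 74]
Op 6: note_on(61): all voices busy, STEAL voice 2 (pitch 74, oldest) -> assign | voices=[84 76 61]
Op 7: note_off(84): free voice 0 | voices=[- 76 61]
Op 8: note_off(76): free voice 1 | voices=[- - 61]
Op 9: note_on(80): voice 0 is free -> assigned | voices=[80 - 61]
Op 10: note_off(80): free voice 0 | voices=[- - 61]
Op 11: note_off(61): free voice 2 | voices=[- - -]

Answer: 3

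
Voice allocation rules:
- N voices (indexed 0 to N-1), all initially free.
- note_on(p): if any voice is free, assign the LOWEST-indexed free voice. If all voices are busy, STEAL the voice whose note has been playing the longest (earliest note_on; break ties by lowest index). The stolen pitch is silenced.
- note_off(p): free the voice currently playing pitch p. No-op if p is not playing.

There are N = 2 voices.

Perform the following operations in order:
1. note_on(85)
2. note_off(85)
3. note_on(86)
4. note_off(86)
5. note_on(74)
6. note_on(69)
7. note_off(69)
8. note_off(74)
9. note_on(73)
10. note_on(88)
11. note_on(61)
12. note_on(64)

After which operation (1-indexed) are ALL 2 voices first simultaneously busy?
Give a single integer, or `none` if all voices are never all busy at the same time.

Answer: 6

Derivation:
Op 1: note_on(85): voice 0 is free -> assigned | voices=[85 -]
Op 2: note_off(85): free voice 0 | voices=[- -]
Op 3: note_on(86): voice 0 is free -> assigned | voices=[86 -]
Op 4: note_off(86): free voice 0 | voices=[- -]
Op 5: note_on(74): voice 0 is free -> assigned | voices=[74 -]
Op 6: note_on(69): voice 1 is free -> assigned | voices=[74 69]
Op 7: note_off(69): free voice 1 | voices=[74 -]
Op 8: note_off(74): free voice 0 | voices=[- -]
Op 9: note_on(73): voice 0 is free -> assigned | voices=[73 -]
Op 10: note_on(88): voice 1 is free -> assigned | voices=[73 88]
Op 11: note_on(61): all voices busy, STEAL voice 0 (pitch 73, oldest) -> assign | voices=[61 88]
Op 12: note_on(64): all voices busy, STEAL voice 1 (pitch 88, oldest) -> assign | voices=[61 64]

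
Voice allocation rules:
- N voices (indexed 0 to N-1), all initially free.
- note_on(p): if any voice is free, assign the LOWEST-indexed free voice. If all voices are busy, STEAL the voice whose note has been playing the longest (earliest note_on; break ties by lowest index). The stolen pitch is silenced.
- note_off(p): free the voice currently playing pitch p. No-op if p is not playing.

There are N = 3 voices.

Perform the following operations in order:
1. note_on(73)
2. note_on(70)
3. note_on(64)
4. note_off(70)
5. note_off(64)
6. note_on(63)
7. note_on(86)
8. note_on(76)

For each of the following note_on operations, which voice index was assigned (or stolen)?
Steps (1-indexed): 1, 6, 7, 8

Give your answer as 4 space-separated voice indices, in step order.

Answer: 0 1 2 0

Derivation:
Op 1: note_on(73): voice 0 is free -> assigned | voices=[73 - -]
Op 2: note_on(70): voice 1 is free -> assigned | voices=[73 70 -]
Op 3: note_on(64): voice 2 is free -> assigned | voices=[73 70 64]
Op 4: note_off(70): free voice 1 | voices=[73 - 64]
Op 5: note_off(64): free voice 2 | voices=[73 - -]
Op 6: note_on(63): voice 1 is free -> assigned | voices=[73 63 -]
Op 7: note_on(86): voice 2 is free -> assigned | voices=[73 63 86]
Op 8: note_on(76): all voices busy, STEAL voice 0 (pitch 73, oldest) -> assign | voices=[76 63 86]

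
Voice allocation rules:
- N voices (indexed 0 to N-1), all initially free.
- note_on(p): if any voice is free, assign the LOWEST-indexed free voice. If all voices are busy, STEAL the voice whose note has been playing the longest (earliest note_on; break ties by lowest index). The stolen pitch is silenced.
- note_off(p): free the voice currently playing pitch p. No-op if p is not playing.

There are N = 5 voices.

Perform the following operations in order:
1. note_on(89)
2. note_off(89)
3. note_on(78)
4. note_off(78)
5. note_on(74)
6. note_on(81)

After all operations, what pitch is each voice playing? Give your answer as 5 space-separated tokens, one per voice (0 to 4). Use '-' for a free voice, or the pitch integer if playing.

Op 1: note_on(89): voice 0 is free -> assigned | voices=[89 - - - -]
Op 2: note_off(89): free voice 0 | voices=[- - - - -]
Op 3: note_on(78): voice 0 is free -> assigned | voices=[78 - - - -]
Op 4: note_off(78): free voice 0 | voices=[- - - - -]
Op 5: note_on(74): voice 0 is free -> assigned | voices=[74 - - - -]
Op 6: note_on(81): voice 1 is free -> assigned | voices=[74 81 - - -]

Answer: 74 81 - - -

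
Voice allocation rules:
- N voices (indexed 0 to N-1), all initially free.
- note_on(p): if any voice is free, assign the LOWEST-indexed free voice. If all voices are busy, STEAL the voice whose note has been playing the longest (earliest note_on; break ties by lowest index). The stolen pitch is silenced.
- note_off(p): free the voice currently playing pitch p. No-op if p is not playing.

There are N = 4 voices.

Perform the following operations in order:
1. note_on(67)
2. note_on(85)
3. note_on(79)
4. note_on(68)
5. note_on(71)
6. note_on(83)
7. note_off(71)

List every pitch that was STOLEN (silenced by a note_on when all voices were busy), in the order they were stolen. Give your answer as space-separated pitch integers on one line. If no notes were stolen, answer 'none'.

Answer: 67 85

Derivation:
Op 1: note_on(67): voice 0 is free -> assigned | voices=[67 - - -]
Op 2: note_on(85): voice 1 is free -> assigned | voices=[67 85 - -]
Op 3: note_on(79): voice 2 is free -> assigned | voices=[67 85 79 -]
Op 4: note_on(68): voice 3 is free -> assigned | voices=[67 85 79 68]
Op 5: note_on(71): all voices busy, STEAL voice 0 (pitch 67, oldest) -> assign | voices=[71 85 79 68]
Op 6: note_on(83): all voices busy, STEAL voice 1 (pitch 85, oldest) -> assign | voices=[71 83 79 68]
Op 7: note_off(71): free voice 0 | voices=[- 83 79 68]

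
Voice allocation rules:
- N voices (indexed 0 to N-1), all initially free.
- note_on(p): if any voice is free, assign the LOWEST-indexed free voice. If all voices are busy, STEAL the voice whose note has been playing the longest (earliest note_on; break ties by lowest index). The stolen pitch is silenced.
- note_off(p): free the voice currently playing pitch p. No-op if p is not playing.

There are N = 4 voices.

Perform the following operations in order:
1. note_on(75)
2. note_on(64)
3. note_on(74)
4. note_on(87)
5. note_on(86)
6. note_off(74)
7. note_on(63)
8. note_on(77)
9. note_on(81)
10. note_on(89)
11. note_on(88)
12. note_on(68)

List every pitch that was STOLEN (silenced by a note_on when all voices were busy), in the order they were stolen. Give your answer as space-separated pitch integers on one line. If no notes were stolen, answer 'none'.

Op 1: note_on(75): voice 0 is free -> assigned | voices=[75 - - -]
Op 2: note_on(64): voice 1 is free -> assigned | voices=[75 64 - -]
Op 3: note_on(74): voice 2 is free -> assigned | voices=[75 64 74 -]
Op 4: note_on(87): voice 3 is free -> assigned | voices=[75 64 74 87]
Op 5: note_on(86): all voices busy, STEAL voice 0 (pitch 75, oldest) -> assign | voices=[86 64 74 87]
Op 6: note_off(74): free voice 2 | voices=[86 64 - 87]
Op 7: note_on(63): voice 2 is free -> assigned | voices=[86 64 63 87]
Op 8: note_on(77): all voices busy, STEAL voice 1 (pitch 64, oldest) -> assign | voices=[86 77 63 87]
Op 9: note_on(81): all voices busy, STEAL voice 3 (pitch 87, oldest) -> assign | voices=[86 77 63 81]
Op 10: note_on(89): all voices busy, STEAL voice 0 (pitch 86, oldest) -> assign | voices=[89 77 63 81]
Op 11: note_on(88): all voices busy, STEAL voice 2 (pitch 63, oldest) -> assign | voices=[89 77 88 81]
Op 12: note_on(68): all voices busy, STEAL voice 1 (pitch 77, oldest) -> assign | voices=[89 68 88 81]

Answer: 75 64 87 86 63 77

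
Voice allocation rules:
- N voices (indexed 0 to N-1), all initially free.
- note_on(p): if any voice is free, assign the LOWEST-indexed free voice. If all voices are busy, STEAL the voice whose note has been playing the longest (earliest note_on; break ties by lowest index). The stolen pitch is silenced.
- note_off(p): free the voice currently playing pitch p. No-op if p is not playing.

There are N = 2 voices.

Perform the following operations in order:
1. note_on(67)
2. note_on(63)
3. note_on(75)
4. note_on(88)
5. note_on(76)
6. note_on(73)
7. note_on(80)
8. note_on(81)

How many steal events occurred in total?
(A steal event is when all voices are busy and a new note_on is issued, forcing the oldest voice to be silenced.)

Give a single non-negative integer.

Answer: 6

Derivation:
Op 1: note_on(67): voice 0 is free -> assigned | voices=[67 -]
Op 2: note_on(63): voice 1 is free -> assigned | voices=[67 63]
Op 3: note_on(75): all voices busy, STEAL voice 0 (pitch 67, oldest) -> assign | voices=[75 63]
Op 4: note_on(88): all voices busy, STEAL voice 1 (pitch 63, oldest) -> assign | voices=[75 88]
Op 5: note_on(76): all voices busy, STEAL voice 0 (pitch 75, oldest) -> assign | voices=[76 88]
Op 6: note_on(73): all voices busy, STEAL voice 1 (pitch 88, oldest) -> assign | voices=[76 73]
Op 7: note_on(80): all voices busy, STEAL voice 0 (pitch 76, oldest) -> assign | voices=[80 73]
Op 8: note_on(81): all voices busy, STEAL voice 1 (pitch 73, oldest) -> assign | voices=[80 81]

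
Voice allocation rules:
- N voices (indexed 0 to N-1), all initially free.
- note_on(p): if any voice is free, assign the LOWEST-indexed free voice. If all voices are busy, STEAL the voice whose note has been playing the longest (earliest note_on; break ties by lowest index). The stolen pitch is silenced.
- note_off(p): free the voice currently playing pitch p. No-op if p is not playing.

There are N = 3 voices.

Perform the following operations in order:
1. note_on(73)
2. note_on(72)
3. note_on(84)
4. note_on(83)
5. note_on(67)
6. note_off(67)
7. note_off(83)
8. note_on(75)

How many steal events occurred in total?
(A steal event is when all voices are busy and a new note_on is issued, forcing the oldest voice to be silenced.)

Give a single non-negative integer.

Op 1: note_on(73): voice 0 is free -> assigned | voices=[73 - -]
Op 2: note_on(72): voice 1 is free -> assigned | voices=[73 72 -]
Op 3: note_on(84): voice 2 is free -> assigned | voices=[73 72 84]
Op 4: note_on(83): all voices busy, STEAL voice 0 (pitch 73, oldest) -> assign | voices=[83 72 84]
Op 5: note_on(67): all voices busy, STEAL voice 1 (pitch 72, oldest) -> assign | voices=[83 67 84]
Op 6: note_off(67): free voice 1 | voices=[83 - 84]
Op 7: note_off(83): free voice 0 | voices=[- - 84]
Op 8: note_on(75): voice 0 is free -> assigned | voices=[75 - 84]

Answer: 2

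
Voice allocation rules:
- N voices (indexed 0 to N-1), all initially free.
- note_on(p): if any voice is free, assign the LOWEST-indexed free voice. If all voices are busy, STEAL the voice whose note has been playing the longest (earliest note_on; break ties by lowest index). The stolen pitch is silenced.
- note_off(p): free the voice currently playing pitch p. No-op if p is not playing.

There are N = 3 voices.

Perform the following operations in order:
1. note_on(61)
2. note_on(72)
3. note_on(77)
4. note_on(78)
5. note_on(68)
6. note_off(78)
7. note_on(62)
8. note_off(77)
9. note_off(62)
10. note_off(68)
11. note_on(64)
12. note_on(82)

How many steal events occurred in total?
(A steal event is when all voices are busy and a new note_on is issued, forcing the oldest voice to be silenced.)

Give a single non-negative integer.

Answer: 2

Derivation:
Op 1: note_on(61): voice 0 is free -> assigned | voices=[61 - -]
Op 2: note_on(72): voice 1 is free -> assigned | voices=[61 72 -]
Op 3: note_on(77): voice 2 is free -> assigned | voices=[61 72 77]
Op 4: note_on(78): all voices busy, STEAL voice 0 (pitch 61, oldest) -> assign | voices=[78 72 77]
Op 5: note_on(68): all voices busy, STEAL voice 1 (pitch 72, oldest) -> assign | voices=[78 68 77]
Op 6: note_off(78): free voice 0 | voices=[- 68 77]
Op 7: note_on(62): voice 0 is free -> assigned | voices=[62 68 77]
Op 8: note_off(77): free voice 2 | voices=[62 68 -]
Op 9: note_off(62): free voice 0 | voices=[- 68 -]
Op 10: note_off(68): free voice 1 | voices=[- - -]
Op 11: note_on(64): voice 0 is free -> assigned | voices=[64 - -]
Op 12: note_on(82): voice 1 is free -> assigned | voices=[64 82 -]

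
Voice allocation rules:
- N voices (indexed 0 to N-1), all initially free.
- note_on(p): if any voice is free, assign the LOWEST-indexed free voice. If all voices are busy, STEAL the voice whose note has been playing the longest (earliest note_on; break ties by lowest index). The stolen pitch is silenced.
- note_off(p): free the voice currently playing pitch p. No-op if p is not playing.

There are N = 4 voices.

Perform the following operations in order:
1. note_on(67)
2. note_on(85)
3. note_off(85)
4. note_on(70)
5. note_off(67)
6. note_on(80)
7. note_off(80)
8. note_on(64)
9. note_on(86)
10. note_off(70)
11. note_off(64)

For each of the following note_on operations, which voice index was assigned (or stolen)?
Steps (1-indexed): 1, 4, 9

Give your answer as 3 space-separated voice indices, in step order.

Answer: 0 1 2

Derivation:
Op 1: note_on(67): voice 0 is free -> assigned | voices=[67 - - -]
Op 2: note_on(85): voice 1 is free -> assigned | voices=[67 85 - -]
Op 3: note_off(85): free voice 1 | voices=[67 - - -]
Op 4: note_on(70): voice 1 is free -> assigned | voices=[67 70 - -]
Op 5: note_off(67): free voice 0 | voices=[- 70 - -]
Op 6: note_on(80): voice 0 is free -> assigned | voices=[80 70 - -]
Op 7: note_off(80): free voice 0 | voices=[- 70 - -]
Op 8: note_on(64): voice 0 is free -> assigned | voices=[64 70 - -]
Op 9: note_on(86): voice 2 is free -> assigned | voices=[64 70 86 -]
Op 10: note_off(70): free voice 1 | voices=[64 - 86 -]
Op 11: note_off(64): free voice 0 | voices=[- - 86 -]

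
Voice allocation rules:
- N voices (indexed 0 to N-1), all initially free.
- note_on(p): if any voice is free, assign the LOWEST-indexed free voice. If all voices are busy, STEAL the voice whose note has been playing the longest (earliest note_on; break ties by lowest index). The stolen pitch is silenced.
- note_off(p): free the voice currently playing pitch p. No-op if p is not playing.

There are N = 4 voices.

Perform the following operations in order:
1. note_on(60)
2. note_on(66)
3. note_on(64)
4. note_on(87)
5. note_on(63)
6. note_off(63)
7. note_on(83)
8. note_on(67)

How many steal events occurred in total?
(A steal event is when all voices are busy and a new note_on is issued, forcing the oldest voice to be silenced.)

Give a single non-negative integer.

Op 1: note_on(60): voice 0 is free -> assigned | voices=[60 - - -]
Op 2: note_on(66): voice 1 is free -> assigned | voices=[60 66 - -]
Op 3: note_on(64): voice 2 is free -> assigned | voices=[60 66 64 -]
Op 4: note_on(87): voice 3 is free -> assigned | voices=[60 66 64 87]
Op 5: note_on(63): all voices busy, STEAL voice 0 (pitch 60, oldest) -> assign | voices=[63 66 64 87]
Op 6: note_off(63): free voice 0 | voices=[- 66 64 87]
Op 7: note_on(83): voice 0 is free -> assigned | voices=[83 66 64 87]
Op 8: note_on(67): all voices busy, STEAL voice 1 (pitch 66, oldest) -> assign | voices=[83 67 64 87]

Answer: 2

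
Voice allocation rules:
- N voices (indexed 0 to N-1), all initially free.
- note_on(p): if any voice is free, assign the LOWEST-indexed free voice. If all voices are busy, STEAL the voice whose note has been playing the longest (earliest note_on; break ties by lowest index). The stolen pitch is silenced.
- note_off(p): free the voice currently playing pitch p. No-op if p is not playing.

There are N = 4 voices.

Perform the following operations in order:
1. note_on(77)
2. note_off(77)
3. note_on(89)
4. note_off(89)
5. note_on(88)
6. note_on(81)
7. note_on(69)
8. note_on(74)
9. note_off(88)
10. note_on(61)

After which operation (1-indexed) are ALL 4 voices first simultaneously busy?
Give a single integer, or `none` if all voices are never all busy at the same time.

Answer: 8

Derivation:
Op 1: note_on(77): voice 0 is free -> assigned | voices=[77 - - -]
Op 2: note_off(77): free voice 0 | voices=[- - - -]
Op 3: note_on(89): voice 0 is free -> assigned | voices=[89 - - -]
Op 4: note_off(89): free voice 0 | voices=[- - - -]
Op 5: note_on(88): voice 0 is free -> assigned | voices=[88 - - -]
Op 6: note_on(81): voice 1 is free -> assigned | voices=[88 81 - -]
Op 7: note_on(69): voice 2 is free -> assigned | voices=[88 81 69 -]
Op 8: note_on(74): voice 3 is free -> assigned | voices=[88 81 69 74]
Op 9: note_off(88): free voice 0 | voices=[- 81 69 74]
Op 10: note_on(61): voice 0 is free -> assigned | voices=[61 81 69 74]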